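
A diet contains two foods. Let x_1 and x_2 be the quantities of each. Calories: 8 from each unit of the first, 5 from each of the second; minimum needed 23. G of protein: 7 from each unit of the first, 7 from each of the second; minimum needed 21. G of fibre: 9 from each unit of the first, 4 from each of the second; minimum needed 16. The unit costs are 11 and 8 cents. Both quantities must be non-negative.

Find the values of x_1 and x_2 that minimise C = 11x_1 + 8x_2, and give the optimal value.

Corner points and C = 11x_1 + 8x_2:
  (0, 23/5) → C = 184/5
  (3, 0) → C = 33
  (8/3, 1/3) → C = 32
The feasible region is unbounded (it extends along (0, 1), (1, 0)), but C strictly increases along every unbounded feasible direction, so there is no improving ray and the minimum is attained at a vertex.

At the optimal vertex, 8x_1 + 5x_2 = 23 and 7x_1 + 7x_2 = 21.
Solving simultaneously gives x_1 = 8/3, x_2 = 1/3.

x_1 = 8/3, x_2 = 1/3, minimum C = 32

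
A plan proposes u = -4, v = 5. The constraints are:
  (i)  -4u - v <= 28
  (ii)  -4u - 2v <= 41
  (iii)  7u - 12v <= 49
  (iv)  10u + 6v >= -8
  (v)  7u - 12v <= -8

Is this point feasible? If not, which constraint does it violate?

Constraint (iv): 10u + 6v = -10, which is not ≥ -8. All other constraints are satisfied.

not feasible — violates (iv)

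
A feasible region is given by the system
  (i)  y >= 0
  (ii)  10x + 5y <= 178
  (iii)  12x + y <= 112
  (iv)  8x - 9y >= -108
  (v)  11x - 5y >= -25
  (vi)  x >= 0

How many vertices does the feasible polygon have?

5

Pairwise boundary intersections that survive every other constraint:
  (28/3, 0)
  (0, 0)
  (225/29, 548/29)
  (315/59, 988/59)
  (0, 5)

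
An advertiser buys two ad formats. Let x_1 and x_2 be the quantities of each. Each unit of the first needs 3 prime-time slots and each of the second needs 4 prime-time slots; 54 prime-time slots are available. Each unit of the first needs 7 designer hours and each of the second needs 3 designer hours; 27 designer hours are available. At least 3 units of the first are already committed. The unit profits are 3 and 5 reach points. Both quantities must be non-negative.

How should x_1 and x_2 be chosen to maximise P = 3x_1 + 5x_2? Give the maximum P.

Vertices and P = 3x_1 + 5x_2:
  (27/7, 0) → P = 81/7
  (3, 0) → P = 9
  (3, 2) → P = 19

The optimum lies where 7x_1 + 3x_2 = 27 and x_1 = 3.
Solving simultaneously gives x_1 = 3, x_2 = 2.

x_1 = 3, x_2 = 2, maximum P = 19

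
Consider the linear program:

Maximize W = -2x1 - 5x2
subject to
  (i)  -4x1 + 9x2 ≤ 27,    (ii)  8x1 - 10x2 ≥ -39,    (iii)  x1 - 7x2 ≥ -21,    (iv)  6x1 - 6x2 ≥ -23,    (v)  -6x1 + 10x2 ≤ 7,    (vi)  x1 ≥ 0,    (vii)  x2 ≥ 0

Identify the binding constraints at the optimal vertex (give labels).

Extreme points and W = -2x1 - 5x2:
  (161/32, 119/32) → W = -917/32
  (0, 7/10) → W = -7/2
  (0, 0) → W = 0
The feasible region is unbounded (it extends along (7, 1), (1, 0)), but W strictly decreases along every unbounded feasible direction, so there is no improving ray and the maximum is attained at a vertex.

The maximum is at (0, 0). Substituting into each constraint, equality holds for (vi) and (vii); the remaining constraints have slack.

(vi) and (vii)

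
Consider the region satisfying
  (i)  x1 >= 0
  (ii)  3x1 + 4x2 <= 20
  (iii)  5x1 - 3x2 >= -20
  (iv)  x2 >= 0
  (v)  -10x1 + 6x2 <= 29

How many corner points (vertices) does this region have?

4

Of the 9 pairwise boundary intersections, those satisfying every inequality are:
  (0, 0)
  (0, 29/6)
  (20/3, 0)
  (2/29, 287/58)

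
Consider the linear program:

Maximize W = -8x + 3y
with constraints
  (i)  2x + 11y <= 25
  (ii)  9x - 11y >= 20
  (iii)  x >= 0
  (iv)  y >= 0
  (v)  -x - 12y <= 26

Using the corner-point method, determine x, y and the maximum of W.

x = 20/9, y = 0, maximum W = -160/9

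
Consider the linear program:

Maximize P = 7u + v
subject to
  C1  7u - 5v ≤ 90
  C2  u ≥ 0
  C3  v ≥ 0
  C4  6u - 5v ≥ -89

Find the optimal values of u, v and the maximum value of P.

u = 179, v = 1163/5, maximum P = 7428/5

Extreme points and P = 7u + v:
  (90/7, 0) → P = 90
  (179, 1163/5) → P = 7428/5
  (0, 0) → P = 0
  (0, 89/5) → P = 89/5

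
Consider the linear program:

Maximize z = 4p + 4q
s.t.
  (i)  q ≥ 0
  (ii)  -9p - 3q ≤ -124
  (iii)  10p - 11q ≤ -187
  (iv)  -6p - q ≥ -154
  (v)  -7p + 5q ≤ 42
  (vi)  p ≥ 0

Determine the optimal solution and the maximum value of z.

p = 728/37, q = 1330/37, maximum z = 8232/37

Vertices and z = 4p + 4q:
  (1507/76, 1331/38) → z = 4169/19
  (473/27, 889/27) → z = 1816/9
  (728/37, 1330/37) → z = 8232/37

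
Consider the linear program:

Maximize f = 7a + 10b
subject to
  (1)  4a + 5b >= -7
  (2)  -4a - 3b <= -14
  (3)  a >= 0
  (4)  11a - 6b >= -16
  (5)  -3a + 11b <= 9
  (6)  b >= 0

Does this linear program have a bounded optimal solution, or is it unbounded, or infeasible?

unbounded

From the feasible point (127/53, 78/53), moving in the direction (11, 3) keeps every constraint satisfied while f increases without bound.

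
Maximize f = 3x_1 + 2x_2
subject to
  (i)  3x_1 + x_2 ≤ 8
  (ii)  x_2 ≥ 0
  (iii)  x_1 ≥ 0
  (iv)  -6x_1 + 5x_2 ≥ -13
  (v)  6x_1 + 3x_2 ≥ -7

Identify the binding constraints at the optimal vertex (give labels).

Vertices and f = 3x_1 + 2x_2:
  (0, 8) → f = 16
  (53/21, 3/7) → f = 59/7
  (0, 0) → f = 0
  (13/6, 0) → f = 13/2

The maximum is at (0, 8). Substituting into each constraint, equality holds for (i) and (iii); the remaining constraints have slack.

(i) and (iii)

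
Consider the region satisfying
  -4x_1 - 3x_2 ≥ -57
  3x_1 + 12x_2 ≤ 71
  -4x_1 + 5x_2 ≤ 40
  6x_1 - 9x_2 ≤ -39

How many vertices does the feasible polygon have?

Pairwise boundary intersections that survive every other constraint:
  (-125/63, 404/63)
  (19/11, 181/33)
  (-55/2, -14)

3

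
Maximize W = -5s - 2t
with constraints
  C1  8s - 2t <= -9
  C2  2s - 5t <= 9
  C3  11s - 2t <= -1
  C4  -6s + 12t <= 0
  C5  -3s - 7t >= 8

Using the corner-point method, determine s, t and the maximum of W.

s = -18, t = -9, maximum W = 108

Extreme points and W = -5s - 2t:
  (-7/4, -5/2) → W = 55/4
  (-9/7, -9/14) → W = 54/7
  (-18, -9) → W = 108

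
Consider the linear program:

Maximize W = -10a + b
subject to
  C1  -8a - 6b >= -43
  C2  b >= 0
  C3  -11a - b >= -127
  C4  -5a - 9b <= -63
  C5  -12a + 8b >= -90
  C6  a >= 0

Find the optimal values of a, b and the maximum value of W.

a = 0, b = 43/6, maximum W = 43/6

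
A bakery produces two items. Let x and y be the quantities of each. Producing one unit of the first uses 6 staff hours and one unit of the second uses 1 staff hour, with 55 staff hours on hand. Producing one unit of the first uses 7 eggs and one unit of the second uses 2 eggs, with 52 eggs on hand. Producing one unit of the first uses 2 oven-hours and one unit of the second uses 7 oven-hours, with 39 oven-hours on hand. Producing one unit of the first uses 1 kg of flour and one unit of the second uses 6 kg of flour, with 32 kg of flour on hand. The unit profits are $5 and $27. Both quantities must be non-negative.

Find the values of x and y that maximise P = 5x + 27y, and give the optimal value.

Feasible corners and P = 5x + 27y:
  (0, 0) → P = 0
  (0, 16/3) → P = 144
  (52/7, 0) → P = 260/7
  (286/45, 169/45) → P = 5993/45
  (2, 5) → P = 145

x = 2, y = 5, maximum P = 145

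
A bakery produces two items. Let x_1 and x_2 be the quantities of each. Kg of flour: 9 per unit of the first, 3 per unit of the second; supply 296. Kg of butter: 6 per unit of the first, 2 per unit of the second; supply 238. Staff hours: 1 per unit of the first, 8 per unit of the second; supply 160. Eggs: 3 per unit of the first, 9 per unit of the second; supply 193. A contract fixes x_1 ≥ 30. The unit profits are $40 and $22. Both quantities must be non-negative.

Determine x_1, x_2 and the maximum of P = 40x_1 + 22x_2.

x_1 = 30, x_2 = 26/3, maximum P = 4172/3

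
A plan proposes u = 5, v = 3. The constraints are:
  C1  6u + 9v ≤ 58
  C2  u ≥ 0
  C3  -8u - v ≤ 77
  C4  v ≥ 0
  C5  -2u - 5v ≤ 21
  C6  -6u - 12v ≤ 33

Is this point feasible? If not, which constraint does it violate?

feasible

C1: 57 ≤ 58 ✓
C2: 5 ≥ 0 ✓
C3: -43 ≤ 77 ✓
C4: 3 ≥ 0 ✓
C5: -25 ≤ 21 ✓
C6: -66 ≤ 33 ✓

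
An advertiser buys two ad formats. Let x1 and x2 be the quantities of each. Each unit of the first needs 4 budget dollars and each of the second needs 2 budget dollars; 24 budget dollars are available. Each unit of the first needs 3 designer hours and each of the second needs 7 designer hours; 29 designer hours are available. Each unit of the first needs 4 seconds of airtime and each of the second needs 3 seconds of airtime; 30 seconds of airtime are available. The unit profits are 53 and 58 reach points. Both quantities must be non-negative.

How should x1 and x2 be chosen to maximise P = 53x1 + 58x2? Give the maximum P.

x1 = 5, x2 = 2, maximum P = 381

Feasible corners and P = 53x1 + 58x2:
  (0, 0) → P = 0
  (0, 29/7) → P = 1682/7
  (6, 0) → P = 318
  (5, 2) → P = 381

At the optimal vertex, 4x1 + 2x2 = 24 and 3x1 + 7x2 = 29.
Solving simultaneously gives x1 = 5, x2 = 2.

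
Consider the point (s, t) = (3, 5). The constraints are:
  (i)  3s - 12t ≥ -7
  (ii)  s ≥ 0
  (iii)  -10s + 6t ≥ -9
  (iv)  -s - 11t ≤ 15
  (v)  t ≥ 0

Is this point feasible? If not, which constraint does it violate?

not feasible — violates (i)

Constraint (i): 3s - 12t = -51, which is not ≥ -7. All other constraints are satisfied.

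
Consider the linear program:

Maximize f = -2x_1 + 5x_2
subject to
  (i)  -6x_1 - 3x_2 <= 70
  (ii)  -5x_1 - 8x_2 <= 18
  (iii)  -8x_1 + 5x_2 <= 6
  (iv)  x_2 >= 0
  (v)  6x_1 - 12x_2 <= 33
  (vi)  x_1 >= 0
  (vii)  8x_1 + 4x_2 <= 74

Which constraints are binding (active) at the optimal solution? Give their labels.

Extreme points and f = -2x_1 + 5x_2:
  (0, 6/5) → f = 6
  (173/36, 80/9) → f = 209/6
  (11/2, 0) → f = -11
  (0, 0) → f = 0
  (17/2, 3/2) → f = -19/2

The maximum is at (173/36, 80/9). Substituting into each constraint, equality holds for (iii) and (vii); the remaining constraints have slack.

(iii) and (vii)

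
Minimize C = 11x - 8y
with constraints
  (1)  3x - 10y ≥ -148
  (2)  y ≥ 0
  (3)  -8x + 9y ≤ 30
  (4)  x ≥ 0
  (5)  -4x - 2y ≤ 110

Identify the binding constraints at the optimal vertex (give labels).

(3) and (4)

Extreme points and C = 11x - 8y:
  (1032/53, 1094/53) → C = 2600/53
  (0, 0) → C = 0
  (0, 10/3) → C = -80/3
The feasible region is unbounded (it extends along (10, 3), (1, 0)), but C strictly increases along every unbounded feasible direction, so there is no improving ray and the minimum is attained at a vertex.

The minimum is at (0, 10/3). Substituting into each constraint, equality holds for (3) and (4); the remaining constraints have slack.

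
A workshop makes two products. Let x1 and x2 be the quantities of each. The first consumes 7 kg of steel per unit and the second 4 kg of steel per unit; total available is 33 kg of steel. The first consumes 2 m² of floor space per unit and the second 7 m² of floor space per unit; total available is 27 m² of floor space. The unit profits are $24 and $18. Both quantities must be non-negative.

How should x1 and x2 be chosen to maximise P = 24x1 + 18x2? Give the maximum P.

x1 = 3, x2 = 3, maximum P = 126

Corner points and P = 24x1 + 18x2:
  (0, 0) → P = 0
  (0, 27/7) → P = 486/7
  (33/7, 0) → P = 792/7
  (3, 3) → P = 126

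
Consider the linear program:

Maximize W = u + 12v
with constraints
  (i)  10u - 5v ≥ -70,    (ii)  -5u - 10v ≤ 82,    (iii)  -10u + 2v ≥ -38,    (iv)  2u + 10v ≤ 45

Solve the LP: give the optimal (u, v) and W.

Vertices and W = u + 12v:
  (-222/25, -94/25) → W = -54
  (-95/22, 59/11) → W = 1321/22
  (108/55, -101/11) → W = -5952/55
  (235/52, 187/52) → W = 2479/52

At the optimal vertex, 10u - 5v = -70 and 2u + 10v = 45.
Solving simultaneously gives u = -95/22, v = 59/11.

u = -95/22, v = 59/11, maximum W = 1321/22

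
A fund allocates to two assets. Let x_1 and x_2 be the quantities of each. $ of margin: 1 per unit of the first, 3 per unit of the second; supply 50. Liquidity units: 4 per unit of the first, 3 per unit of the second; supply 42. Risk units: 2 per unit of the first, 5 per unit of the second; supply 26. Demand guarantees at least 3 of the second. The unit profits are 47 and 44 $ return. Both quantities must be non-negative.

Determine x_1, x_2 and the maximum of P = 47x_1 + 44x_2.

x_1 = 11/2, x_2 = 3, maximum P = 781/2

Corner points and P = 47x_1 + 44x_2:
  (0, 26/5) → P = 1144/5
  (0, 3) → P = 132
  (11/2, 3) → P = 781/2

The optimum lies where 2x_1 + 5x_2 = 26 and x_2 = 3.
Solving simultaneously gives x_1 = 11/2, x_2 = 3.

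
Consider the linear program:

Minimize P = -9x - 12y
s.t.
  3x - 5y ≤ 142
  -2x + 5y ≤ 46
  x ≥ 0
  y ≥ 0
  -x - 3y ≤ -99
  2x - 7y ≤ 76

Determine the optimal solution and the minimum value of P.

x = 188, y = 422/5, minimum P = -13524/5

Vertices and P = -9x - 12y:
  (188, 422/5) → P = -13524/5
  (921/14, 155/14) → P = -10149/14
  (357/11, 244/11) → P = -6141/11

At the optimal vertex, 3x - 5y = 142 and -2x + 5y = 46.
Solving simultaneously gives x = 188, y = 422/5.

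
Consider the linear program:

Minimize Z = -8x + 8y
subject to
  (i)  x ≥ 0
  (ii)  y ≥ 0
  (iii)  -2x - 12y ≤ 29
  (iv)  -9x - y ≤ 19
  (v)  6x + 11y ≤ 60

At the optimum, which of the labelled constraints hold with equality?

Corner points and Z = -8x + 8y:
  (0, 0) → Z = 0
  (0, 60/11) → Z = 480/11
  (10, 0) → Z = -80

The minimum is at (10, 0). Substituting into each constraint, equality holds for (ii) and (v); the remaining constraints have slack.

(ii) and (v)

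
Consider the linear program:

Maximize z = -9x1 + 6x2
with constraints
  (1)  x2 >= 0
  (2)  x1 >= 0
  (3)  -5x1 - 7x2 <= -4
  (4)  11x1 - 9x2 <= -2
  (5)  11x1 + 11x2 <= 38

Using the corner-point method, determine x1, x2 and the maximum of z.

Corner points and z = -9x1 + 6x2:
  (0, 4/7) → z = 24/7
  (0, 38/11) → z = 228/11
  (11/61, 27/61) → z = 63/61
  (16/11, 2) → z = -12/11

The binding constraints are x1 = 0 and 11x1 + 11x2 = 38.
Solving simultaneously gives x1 = 0, x2 = 38/11.

x1 = 0, x2 = 38/11, maximum z = 228/11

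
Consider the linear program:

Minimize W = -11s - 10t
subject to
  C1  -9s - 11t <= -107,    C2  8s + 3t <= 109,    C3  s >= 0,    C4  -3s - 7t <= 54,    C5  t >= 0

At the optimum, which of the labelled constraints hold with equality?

Feasible corners and W = -11s - 10t:
  (0, 107/11) → W = -1070/11
  (107/9, 0) → W = -1177/9
  (0, 109/3) → W = -1090/3
  (109/8, 0) → W = -1199/8

The minimum is at (0, 109/3). Substituting into each constraint, equality holds for C2 and C3; the remaining constraints have slack.

C2 and C3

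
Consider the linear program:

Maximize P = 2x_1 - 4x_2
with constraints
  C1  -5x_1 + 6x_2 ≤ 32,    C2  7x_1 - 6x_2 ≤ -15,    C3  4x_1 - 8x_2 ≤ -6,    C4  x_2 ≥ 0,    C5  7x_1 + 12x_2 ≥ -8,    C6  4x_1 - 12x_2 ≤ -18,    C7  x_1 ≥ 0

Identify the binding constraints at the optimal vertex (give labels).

C2 and C7

Extreme points and P = 2x_1 - 4x_2:
  (17/2, 149/12) → P = -98/3
  (0, 16/3) → P = -64/3
  (0, 5/2) → P = -10

The maximum is at (0, 5/2). Substituting into each constraint, equality holds for C2 and C7; the remaining constraints have slack.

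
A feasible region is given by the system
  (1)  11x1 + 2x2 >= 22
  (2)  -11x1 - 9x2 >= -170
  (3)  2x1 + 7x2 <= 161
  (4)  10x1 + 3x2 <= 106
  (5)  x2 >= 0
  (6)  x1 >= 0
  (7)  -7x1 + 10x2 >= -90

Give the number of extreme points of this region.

Intersecting each pair of boundary lines and keeping only the points that satisfy every inequality leaves:
  (2, 0)
  (0, 11)
  (148/19, 178/19)
  (0, 170/9)
  (53/5, 0)

5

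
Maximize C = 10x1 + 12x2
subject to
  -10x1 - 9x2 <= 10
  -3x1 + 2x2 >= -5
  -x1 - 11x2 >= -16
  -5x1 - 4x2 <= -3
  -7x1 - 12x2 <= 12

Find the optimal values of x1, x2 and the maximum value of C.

Corner points and C = 10x1 + 12x2:
  (87/35, 43/35) → C = 198/5
  (13/11, -8/11) → C = 34/11
  (-31/51, 77/51) → C = 614/51

At the optimal vertex, -3x1 + 2x2 = -5 and -x1 - 11x2 = -16.
Solving simultaneously gives x1 = 87/35, x2 = 43/35.

x1 = 87/35, x2 = 43/35, maximum C = 198/5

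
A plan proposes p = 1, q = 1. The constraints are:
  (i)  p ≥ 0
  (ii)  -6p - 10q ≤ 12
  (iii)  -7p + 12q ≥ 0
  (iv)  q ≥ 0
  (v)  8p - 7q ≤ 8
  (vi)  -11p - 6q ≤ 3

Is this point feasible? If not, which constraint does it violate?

(i): 1 ≥ 0 ✓
(ii): -16 ≤ 12 ✓
(iii): 5 ≥ 0 ✓
(iv): 1 ≥ 0 ✓
(v): 1 ≤ 8 ✓
(vi): -17 ≤ 3 ✓

feasible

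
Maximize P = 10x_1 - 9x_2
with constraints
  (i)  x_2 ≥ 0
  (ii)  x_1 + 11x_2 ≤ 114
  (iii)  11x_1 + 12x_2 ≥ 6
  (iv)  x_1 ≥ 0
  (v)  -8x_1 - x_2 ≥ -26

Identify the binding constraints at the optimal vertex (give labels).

Feasible corners and P = 10x_1 - 9x_2:
  (6/11, 0) → P = 60/11
  (13/4, 0) → P = 65/2
  (0, 114/11) → P = -1026/11
  (172/87, 886/87) → P = -6254/87
  (0, 1/2) → P = -9/2

The maximum is at (13/4, 0). Substituting into each constraint, equality holds for (i) and (v); the remaining constraints have slack.

(i) and (v)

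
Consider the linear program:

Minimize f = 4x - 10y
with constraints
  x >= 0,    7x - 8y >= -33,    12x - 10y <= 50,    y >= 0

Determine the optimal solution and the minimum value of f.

Feasible corners and f = 4x - 10y:
  (0, 33/8) → f = -165/4
  (0, 0) → f = 0
  (365/13, 373/13) → f = -2270/13
  (25/6, 0) → f = 50/3

The optimum lies where 7x - 8y = -33 and 12x - 10y = 50.
Solving simultaneously gives x = 365/13, y = 373/13.

x = 365/13, y = 373/13, minimum f = -2270/13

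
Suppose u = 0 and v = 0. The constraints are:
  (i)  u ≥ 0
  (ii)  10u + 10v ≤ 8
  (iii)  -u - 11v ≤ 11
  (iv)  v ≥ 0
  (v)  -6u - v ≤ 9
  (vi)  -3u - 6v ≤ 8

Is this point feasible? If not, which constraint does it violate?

(i): 0 ≥ 0 ✓
(ii): 0 ≤ 8 ✓
(iii): 0 ≤ 11 ✓
(iv): 0 ≥ 0 ✓
(v): 0 ≤ 9 ✓
(vi): 0 ≤ 8 ✓

feasible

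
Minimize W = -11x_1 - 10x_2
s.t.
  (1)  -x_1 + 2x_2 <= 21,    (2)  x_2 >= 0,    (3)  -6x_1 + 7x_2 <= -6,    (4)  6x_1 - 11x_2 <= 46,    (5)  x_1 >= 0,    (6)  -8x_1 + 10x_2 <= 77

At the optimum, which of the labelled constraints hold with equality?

Feasible corners and W = -11x_1 - 10x_2:
  (159/5, 132/5) → W = -3069/5
  (323, 172) → W = -5273
  (1, 0) → W = -11
  (23/3, 0) → W = -253/3

The minimum is at (323, 172). Substituting into each constraint, equality holds for (1) and (4); the remaining constraints have slack.

(1) and (4)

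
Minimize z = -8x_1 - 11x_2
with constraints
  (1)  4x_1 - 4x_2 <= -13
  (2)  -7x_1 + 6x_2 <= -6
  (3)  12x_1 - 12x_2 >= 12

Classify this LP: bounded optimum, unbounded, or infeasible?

infeasible

Constraints 4x_1 - 4x_2 ≤ -13 and 12x_1 - 12x_2 ≥ 12 have parallel boundaries but demand opposite sides — no point can satisfy both, so the region is empty.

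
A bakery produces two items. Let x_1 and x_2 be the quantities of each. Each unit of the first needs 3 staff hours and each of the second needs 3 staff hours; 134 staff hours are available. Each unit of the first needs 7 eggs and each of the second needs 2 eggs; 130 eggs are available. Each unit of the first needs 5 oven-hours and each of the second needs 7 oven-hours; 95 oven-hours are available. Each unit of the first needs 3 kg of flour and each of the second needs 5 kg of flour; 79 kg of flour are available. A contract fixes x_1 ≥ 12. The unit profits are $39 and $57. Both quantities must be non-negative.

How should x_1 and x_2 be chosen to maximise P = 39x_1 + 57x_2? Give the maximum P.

x_1 = 12, x_2 = 5, maximum P = 753

Feasible corners and P = 39x_1 + 57x_2:
  (130/7, 0) → P = 5070/7
  (12, 0) → P = 468
  (240/13, 5/13) → P = 9645/13
  (12, 5) → P = 753

The optimum lies where 5x_1 + 7x_2 = 95 and x_1 = 12.
Solving simultaneously gives x_1 = 12, x_2 = 5.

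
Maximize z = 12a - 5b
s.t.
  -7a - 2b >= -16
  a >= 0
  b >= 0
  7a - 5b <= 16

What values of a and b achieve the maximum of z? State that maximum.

Corner points and z = 12a - 5b:
  (0, 8) → z = -40
  (16/7, 0) → z = 192/7
  (0, 0) → z = 0

a = 16/7, b = 0, maximum z = 192/7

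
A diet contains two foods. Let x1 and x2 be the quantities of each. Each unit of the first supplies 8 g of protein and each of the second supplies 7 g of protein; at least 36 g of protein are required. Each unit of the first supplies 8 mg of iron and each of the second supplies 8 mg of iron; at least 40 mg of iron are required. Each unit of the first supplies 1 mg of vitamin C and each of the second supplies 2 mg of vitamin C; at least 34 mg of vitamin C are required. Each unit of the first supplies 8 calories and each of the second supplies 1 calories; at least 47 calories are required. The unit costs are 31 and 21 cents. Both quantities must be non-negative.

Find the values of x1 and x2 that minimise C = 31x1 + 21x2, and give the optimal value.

x1 = 4, x2 = 15, minimum C = 439

Feasible corners and C = 31x1 + 21x2:
  (0, 47) → C = 987
  (34, 0) → C = 1054
  (4, 15) → C = 439
The feasible region is unbounded (it extends along (0, 1), (1, 0)), but C strictly increases along every unbounded feasible direction, so there is no improving ray and the minimum is attained at a vertex.

The binding constraints are x1 + 2x2 = 34 and 8x1 + x2 = 47.
Solving simultaneously gives x1 = 4, x2 = 15.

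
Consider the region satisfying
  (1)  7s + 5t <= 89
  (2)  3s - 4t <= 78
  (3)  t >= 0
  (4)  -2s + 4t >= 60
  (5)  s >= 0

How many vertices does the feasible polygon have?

3

Pairwise boundary intersections that survive every other constraint:
  (28/19, 299/19)
  (0, 89/5)
  (0, 15)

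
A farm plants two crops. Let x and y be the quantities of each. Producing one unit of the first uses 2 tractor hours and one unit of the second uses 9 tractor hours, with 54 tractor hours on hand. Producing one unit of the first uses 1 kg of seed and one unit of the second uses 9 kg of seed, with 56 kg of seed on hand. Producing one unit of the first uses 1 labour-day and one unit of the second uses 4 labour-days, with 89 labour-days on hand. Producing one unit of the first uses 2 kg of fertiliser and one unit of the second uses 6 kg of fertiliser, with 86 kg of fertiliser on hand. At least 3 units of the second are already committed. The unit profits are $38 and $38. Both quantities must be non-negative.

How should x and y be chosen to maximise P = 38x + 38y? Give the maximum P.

x = 27/2, y = 3, maximum P = 627

Extreme points and P = 38x + 38y:
  (0, 6) → P = 228
  (0, 3) → P = 114
  (27/2, 3) → P = 627

At the optimal vertex, 2x + 9y = 54 and y = 3.
Solving simultaneously gives x = 27/2, y = 3.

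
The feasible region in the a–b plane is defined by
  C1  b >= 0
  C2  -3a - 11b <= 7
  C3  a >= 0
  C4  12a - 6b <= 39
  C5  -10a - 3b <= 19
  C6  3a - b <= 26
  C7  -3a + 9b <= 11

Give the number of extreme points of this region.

Intersecting each pair of boundary lines and keeping only the points that satisfy every inequality leaves:
  (0, 0)
  (13/4, 0)
  (0, 11/9)
  (139/30, 83/30)

4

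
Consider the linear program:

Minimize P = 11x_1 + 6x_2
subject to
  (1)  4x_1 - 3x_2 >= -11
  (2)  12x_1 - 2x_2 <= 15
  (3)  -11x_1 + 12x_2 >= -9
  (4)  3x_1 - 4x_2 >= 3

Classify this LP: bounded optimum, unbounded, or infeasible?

bounded optimum

Corner points and P = 11x_1 + 6x_2:
  (-53/5, -157/15) → P = -897/5
  (-53/7, -45/7) → P = -853/7
  (0, -3/4) → P = -9/2
The feasible region has finitely many vertices and no improving ray; the minimum is -897/5 at (-53/5, -157/15).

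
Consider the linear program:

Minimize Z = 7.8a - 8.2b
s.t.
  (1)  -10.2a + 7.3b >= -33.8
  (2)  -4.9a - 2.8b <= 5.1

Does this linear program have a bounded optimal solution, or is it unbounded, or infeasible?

unbounded

From the feasible point (5741/6433, -21764/6433), moving in the direction (-2.8, 4.9) keeps every constraint satisfied while Z decreases without bound.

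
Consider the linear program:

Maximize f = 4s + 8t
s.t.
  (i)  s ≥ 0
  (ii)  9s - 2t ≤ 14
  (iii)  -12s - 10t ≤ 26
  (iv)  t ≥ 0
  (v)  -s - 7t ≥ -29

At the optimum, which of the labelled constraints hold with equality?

Feasible corners and f = 4s + 8t:
  (0, 0) → f = 0
  (0, 29/7) → f = 232/7
  (14/9, 0) → f = 56/9
  (12/5, 19/5) → f = 40

The maximum is at (12/5, 19/5). Substituting into each constraint, equality holds for (ii) and (v); the remaining constraints have slack.

(ii) and (v)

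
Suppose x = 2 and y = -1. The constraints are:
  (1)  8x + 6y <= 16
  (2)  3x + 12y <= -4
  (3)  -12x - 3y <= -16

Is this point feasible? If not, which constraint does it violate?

feasible

(1): 10 ≤ 16 ✓
(2): -6 ≤ -4 ✓
(3): -21 ≤ -16 ✓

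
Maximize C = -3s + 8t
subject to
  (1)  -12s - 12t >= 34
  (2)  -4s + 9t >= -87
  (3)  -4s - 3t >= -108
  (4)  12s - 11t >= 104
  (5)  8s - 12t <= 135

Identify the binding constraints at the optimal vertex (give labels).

(1) and (4)

Feasible corners and C = -3s + 8t:
  (123/26, -295/39) → C = -5827/78
  (19/6, -6) → C = -115/2
  (-21/64, -157/16) → C = -4961/64

The maximum is at (19/6, -6). Substituting into each constraint, equality holds for (1) and (4); the remaining constraints have slack.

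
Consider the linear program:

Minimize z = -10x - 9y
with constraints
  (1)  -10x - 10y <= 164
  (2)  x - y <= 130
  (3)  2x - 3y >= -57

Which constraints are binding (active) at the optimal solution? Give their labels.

Extreme points and z = -10x - 9y:
  (284/5, -366/5) → z = 454/5
  (-531/25, 121/25) → z = 4221/25
  (447, 317) → z = -7323

The minimum is at (447, 317). Substituting into each constraint, equality holds for (2) and (3); the remaining constraints have slack.

(2) and (3)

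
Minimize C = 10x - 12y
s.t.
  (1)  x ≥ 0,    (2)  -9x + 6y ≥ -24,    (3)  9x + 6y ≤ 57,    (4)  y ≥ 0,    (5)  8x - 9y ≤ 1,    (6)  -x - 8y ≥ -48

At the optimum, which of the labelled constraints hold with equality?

(1) and (6)

Extreme points and C = 10x - 12y:
  (0, 0) → C = 0
  (0, 6) → C = -72
  (173/43, 149/43) → C = -58/43
  (28/11, 125/22) → C = -470/11
  (1/8, 0) → C = 5/4

The minimum is at (0, 6). Substituting into each constraint, equality holds for (1) and (6); the remaining constraints have slack.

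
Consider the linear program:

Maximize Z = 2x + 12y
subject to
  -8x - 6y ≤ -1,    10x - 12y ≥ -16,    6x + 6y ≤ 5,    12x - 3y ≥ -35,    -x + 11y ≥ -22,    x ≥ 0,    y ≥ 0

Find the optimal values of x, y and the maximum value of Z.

Extreme points and Z = 2x + 12y:
  (0, 1/6) → Z = 2
  (1/8, 0) → Z = 1/4
  (0, 5/6) → Z = 10
  (5/6, 0) → Z = 5/3

The binding constraints are 6x + 6y = 5 and x = 0.
Solving simultaneously gives x = 0, y = 5/6.

x = 0, y = 5/6, maximum Z = 10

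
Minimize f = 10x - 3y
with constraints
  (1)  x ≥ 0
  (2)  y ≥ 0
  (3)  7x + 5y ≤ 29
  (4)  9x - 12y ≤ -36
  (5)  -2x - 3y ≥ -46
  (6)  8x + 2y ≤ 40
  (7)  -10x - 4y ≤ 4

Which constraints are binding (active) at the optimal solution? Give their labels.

Corner points and f = 10x - 3y:
  (0, 29/5) → f = -87/5
  (0, 3) → f = -9
  (56/43, 171/43) → f = 47/43

The minimum is at (0, 29/5). Substituting into each constraint, equality holds for (1) and (3); the remaining constraints have slack.

(1) and (3)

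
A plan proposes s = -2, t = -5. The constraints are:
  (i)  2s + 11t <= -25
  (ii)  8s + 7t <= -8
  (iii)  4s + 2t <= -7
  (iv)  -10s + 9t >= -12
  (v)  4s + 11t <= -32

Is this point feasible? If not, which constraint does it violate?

not feasible — violates (iv)

Constraint (iv): -10s + 9t = -25, which is not ≥ -12. All other constraints are satisfied.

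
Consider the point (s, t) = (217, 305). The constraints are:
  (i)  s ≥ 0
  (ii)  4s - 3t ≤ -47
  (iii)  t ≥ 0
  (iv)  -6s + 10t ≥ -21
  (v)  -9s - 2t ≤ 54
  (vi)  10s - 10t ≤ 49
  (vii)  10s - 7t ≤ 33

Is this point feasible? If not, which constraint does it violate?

Constraint (vii): 10s - 7t = 35, which is not ≤ 33. All other constraints are satisfied.

not feasible — violates (vii)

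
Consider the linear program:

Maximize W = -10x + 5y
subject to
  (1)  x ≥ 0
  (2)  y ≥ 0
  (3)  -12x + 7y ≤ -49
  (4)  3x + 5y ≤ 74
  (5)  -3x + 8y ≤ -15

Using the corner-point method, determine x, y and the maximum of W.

x = 5, y = 0, maximum W = -50

Vertices and W = -10x + 5y:
  (74/3, 0) → W = -740/3
  (5, 0) → W = -50
  (667/39, 59/13) → W = -445/3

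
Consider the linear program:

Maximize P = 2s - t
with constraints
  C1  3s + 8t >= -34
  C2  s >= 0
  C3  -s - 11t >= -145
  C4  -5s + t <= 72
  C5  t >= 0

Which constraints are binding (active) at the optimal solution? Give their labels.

C3 and C5

Extreme points and P = 2s - t:
  (0, 145/11) → P = -145/11
  (0, 0) → P = 0
  (145, 0) → P = 290

The maximum is at (145, 0). Substituting into each constraint, equality holds for C3 and C5; the remaining constraints have slack.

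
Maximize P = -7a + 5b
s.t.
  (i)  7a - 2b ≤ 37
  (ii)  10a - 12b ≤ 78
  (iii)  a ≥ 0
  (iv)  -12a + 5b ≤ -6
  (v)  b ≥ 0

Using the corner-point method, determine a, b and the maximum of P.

Feasible corners and P = -7a + 5b:
  (173/11, 402/11) → P = 799/11
  (37/7, 0) → P = -37
  (1/2, 0) → P = -7/2

The optimum lies where 7a - 2b = 37 and -12a + 5b = -6.
Solving simultaneously gives a = 173/11, b = 402/11.

a = 173/11, b = 402/11, maximum P = 799/11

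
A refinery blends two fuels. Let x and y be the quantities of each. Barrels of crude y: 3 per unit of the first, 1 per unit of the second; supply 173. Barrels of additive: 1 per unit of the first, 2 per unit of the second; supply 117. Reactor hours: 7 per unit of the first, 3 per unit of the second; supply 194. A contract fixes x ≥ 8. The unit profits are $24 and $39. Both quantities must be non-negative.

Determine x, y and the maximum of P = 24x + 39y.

x = 8, y = 46, maximum P = 1986

Extreme points and P = 24x + 39y:
  (194/7, 0) → P = 4656/7
  (8, 0) → P = 192
  (8, 46) → P = 1986

At the optimal vertex, 7x + 3y = 194 and x = 8.
Solving simultaneously gives x = 8, y = 46.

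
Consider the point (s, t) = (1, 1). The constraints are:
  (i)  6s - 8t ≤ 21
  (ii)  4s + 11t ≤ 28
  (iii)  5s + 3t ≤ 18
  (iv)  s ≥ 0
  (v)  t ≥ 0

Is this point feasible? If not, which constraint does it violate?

(i): -2 ≤ 21 ✓
(ii): 15 ≤ 28 ✓
(iii): 8 ≤ 18 ✓
(iv): 1 ≥ 0 ✓
(v): 1 ≥ 0 ✓

feasible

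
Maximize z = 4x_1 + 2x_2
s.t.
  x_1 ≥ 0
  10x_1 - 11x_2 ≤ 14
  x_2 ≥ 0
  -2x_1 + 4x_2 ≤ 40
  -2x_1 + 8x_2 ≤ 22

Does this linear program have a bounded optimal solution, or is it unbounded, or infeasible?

bounded optimum

Extreme points and z = 4x_1 + 2x_2:
  (0, 0) → z = 0
  (0, 11/4) → z = 11/2
  (7/5, 0) → z = 28/5
  (177/29, 124/29) → z = 956/29
The feasible region has finitely many vertices and no improving ray; the maximum is 956/29 at (177/29, 124/29).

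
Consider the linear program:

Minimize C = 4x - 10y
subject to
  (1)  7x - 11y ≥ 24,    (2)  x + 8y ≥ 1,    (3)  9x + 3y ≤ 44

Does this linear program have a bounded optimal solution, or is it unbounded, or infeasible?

bounded optimum

Vertices and C = 4x - 10y:
  (203/67, -17/67) → C = 982/67
  (139/30, 23/30) → C = 163/15
  (349/69, -35/69) → C = 582/23
The feasible region has finitely many vertices and no improving ray; the minimum is 163/15 at (139/30, 23/30).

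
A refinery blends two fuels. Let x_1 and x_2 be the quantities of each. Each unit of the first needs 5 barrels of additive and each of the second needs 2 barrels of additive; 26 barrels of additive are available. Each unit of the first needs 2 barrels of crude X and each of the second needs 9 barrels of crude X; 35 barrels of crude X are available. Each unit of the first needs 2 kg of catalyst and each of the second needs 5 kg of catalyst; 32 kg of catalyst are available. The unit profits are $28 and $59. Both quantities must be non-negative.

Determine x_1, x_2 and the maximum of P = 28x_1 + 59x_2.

x_1 = 4, x_2 = 3, maximum P = 289

Extreme points and P = 28x_1 + 59x_2:
  (0, 0) → P = 0
  (0, 35/9) → P = 2065/9
  (26/5, 0) → P = 728/5
  (4, 3) → P = 289

The optimum lies where 5x_1 + 2x_2 = 26 and 2x_1 + 9x_2 = 35.
Solving simultaneously gives x_1 = 4, x_2 = 3.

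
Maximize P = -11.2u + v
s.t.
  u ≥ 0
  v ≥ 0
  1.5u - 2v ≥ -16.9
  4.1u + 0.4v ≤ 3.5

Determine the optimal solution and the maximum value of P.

u = 0, v = 8.45, maximum P = 8.45

Vertices and P = -11.2u + v:
  (0, 0) → P = 0
  (0, 169/20) → P = 169/20
  (35/41, 0) → P = -392/41
  (3/110, 3727/440) → P = 1633/200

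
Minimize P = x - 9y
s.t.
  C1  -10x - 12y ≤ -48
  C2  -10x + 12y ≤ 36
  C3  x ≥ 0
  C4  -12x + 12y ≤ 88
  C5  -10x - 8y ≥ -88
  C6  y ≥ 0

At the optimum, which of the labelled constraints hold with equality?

C2 and C5

Vertices and P = x - 9y:
  (3/5, 7/2) → P = -309/10
  (24/5, 0) → P = 24/5
  (96/25, 31/5) → P = -1299/25
  (44/5, 0) → P = 44/5

The minimum is at (96/25, 31/5). Substituting into each constraint, equality holds for C2 and C5; the remaining constraints have slack.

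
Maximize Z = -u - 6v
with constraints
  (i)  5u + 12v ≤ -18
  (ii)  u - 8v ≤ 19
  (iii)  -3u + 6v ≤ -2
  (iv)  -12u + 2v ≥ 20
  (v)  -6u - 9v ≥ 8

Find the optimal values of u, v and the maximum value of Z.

u = -49/9, v = -55/18, maximum Z = 214/9

Extreme points and Z = -u - 6v:
  (-49/9, -55/18) → Z = 214/9
  (-99/47, -124/47) → Z = 843/47
  (-62/33, -14/11) → Z = 314/33

The binding constraints are u - 8v = 19 and -3u + 6v = -2.
Solving simultaneously gives u = -49/9, v = -55/18.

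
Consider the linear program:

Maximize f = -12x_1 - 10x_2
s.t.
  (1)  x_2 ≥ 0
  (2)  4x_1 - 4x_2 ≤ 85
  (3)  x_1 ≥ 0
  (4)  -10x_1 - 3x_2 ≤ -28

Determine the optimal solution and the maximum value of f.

Feasible corners and f = -12x_1 - 10x_2:
  (85/4, 0) → f = -255
  (14/5, 0) → f = -168/5
  (0, 28/3) → f = -280/3
The feasible region is unbounded (it extends along (1, 1), (0, 1)), but f strictly decreases along every unbounded feasible direction, so there is no improving ray and the maximum is attained at a vertex.

x_1 = 14/5, x_2 = 0, maximum f = -168/5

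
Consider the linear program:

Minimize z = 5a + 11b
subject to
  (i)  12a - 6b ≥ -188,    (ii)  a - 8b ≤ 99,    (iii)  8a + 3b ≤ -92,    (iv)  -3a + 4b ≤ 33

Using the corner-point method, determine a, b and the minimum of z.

a = -1049/45, b = -688/45, minimum z = -4271/15

Corner points and z = 5a + 11b:
  (-1049/45, -688/45) → z = -4271/15
  (-277/15, -28/5) → z = -2309/15
  (-439/67, -884/67) → z = -11919/67
  (-467/41, -12/41) → z = -2467/41

The binding constraints are 12a - 6b = -188 and a - 8b = 99.
Solving simultaneously gives a = -1049/45, b = -688/45.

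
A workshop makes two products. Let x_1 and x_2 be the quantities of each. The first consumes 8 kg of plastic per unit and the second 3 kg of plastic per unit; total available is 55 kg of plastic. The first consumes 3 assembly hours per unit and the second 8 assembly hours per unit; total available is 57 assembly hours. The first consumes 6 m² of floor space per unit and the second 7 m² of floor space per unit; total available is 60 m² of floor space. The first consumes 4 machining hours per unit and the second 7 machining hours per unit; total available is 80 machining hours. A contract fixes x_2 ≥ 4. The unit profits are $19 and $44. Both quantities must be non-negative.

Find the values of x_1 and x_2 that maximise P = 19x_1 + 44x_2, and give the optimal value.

Feasible corners and P = 19x_1 + 44x_2:
  (0, 57/8) → P = 627/2
  (0, 4) → P = 176
  (3, 6) → P = 321
  (16/3, 4) → P = 832/3

The binding constraints are 3x_1 + 8x_2 = 57 and 6x_1 + 7x_2 = 60.
Solving simultaneously gives x_1 = 3, x_2 = 6.

x_1 = 3, x_2 = 6, maximum P = 321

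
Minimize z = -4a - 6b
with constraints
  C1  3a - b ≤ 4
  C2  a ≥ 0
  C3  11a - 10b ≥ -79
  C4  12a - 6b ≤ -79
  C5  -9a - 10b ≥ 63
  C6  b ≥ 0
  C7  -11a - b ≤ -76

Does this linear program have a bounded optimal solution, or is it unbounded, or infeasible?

infeasible

The boundaries b = 0 and -11a - b = -76 meet at (76/11, 0), but that point violates 3a - b ≤ 4. Every candidate vertex is excluded by some other constraint, so the feasible region is empty.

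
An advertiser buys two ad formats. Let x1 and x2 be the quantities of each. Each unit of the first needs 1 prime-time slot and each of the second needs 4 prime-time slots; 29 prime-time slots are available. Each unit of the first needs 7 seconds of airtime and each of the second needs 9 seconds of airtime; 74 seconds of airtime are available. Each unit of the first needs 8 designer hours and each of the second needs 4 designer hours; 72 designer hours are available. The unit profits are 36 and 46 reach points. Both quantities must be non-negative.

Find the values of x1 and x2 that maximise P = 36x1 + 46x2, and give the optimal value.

x1 = 8, x2 = 2, maximum P = 380

At the optimal vertex, 7x1 + 9x2 = 74 and 8x1 + 4x2 = 72.
Solving simultaneously gives x1 = 8, x2 = 2.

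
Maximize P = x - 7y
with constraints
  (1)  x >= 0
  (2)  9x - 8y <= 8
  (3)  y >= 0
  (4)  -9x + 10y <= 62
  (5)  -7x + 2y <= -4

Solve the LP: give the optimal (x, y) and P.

x = 8/9, y = 0, maximum P = 8/9

Extreme points and P = x - 7y:
  (8/9, 0) → P = 8/9
  (32, 35) → P = -213
  (4/7, 0) → P = 4/7
  (41/13, 235/26) → P = -1563/26

The binding constraints are 9x - 8y = 8 and y = 0.
Solving simultaneously gives x = 8/9, y = 0.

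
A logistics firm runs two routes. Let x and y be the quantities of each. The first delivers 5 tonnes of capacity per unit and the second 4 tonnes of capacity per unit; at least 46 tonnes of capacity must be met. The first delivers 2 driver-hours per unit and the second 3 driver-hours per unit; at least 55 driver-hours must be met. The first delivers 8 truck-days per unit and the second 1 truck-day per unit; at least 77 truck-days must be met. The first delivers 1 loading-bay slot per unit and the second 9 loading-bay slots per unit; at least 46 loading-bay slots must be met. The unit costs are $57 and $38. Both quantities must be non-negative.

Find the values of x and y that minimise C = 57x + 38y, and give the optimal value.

Vertices and C = 57x + 38y:
  (0, 77) → C = 2926
  (46, 0) → C = 2622
  (8, 13) → C = 950
  (119/5, 37/15) → C = 4351/3
The feasible region is unbounded (it extends along (0, 1), (1, 0)), but C strictly increases along every unbounded feasible direction, so there is no improving ray and the minimum is attained at a vertex.

At the optimal vertex, 2x + 3y = 55 and 8x + y = 77.
Solving simultaneously gives x = 8, y = 13.

x = 8, y = 13, minimum C = 950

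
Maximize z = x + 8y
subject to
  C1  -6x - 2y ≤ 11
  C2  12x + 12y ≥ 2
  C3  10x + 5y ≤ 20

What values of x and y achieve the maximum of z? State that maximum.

Extreme points and z = x + 8y:
  (-17/6, 3) → z = 127/6
  (-19/2, 23) → z = 349/2
  (23/6, -11/3) → z = -51/2

The optimum lies where -6x - 2y = 11 and 10x + 5y = 20.
Solving simultaneously gives x = -19/2, y = 23.

x = -19/2, y = 23, maximum z = 349/2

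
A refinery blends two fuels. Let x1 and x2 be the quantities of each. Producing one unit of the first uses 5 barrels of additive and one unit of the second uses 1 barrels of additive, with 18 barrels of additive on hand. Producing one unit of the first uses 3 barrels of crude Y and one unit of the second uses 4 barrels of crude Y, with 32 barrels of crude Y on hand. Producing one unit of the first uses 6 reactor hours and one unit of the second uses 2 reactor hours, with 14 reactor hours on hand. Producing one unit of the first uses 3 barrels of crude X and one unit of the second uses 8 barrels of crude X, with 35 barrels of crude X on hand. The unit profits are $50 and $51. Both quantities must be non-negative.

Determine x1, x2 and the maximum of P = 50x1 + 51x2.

The optimum lies where 6x1 + 2x2 = 14 and 3x1 + 8x2 = 35.
Solving simultaneously gives x1 = 1, x2 = 4.

x1 = 1, x2 = 4, maximum P = 254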